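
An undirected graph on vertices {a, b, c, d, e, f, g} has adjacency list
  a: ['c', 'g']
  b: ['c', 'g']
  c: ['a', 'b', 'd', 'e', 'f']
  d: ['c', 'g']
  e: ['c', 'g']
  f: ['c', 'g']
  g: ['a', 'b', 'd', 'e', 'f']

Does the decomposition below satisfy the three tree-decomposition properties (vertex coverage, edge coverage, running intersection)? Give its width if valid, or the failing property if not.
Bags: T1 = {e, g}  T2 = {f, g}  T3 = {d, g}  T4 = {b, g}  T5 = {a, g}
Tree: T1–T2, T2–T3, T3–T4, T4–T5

A tree decomposition must satisfy three properties: every vertex lies in some bag; for every edge, both endpoints lie together in some bag; and for every vertex, the bags containing it form a connected subtree. Here vertex c appears in no bag, so the decomposition is invalid.

No — vertex c appears in no bag.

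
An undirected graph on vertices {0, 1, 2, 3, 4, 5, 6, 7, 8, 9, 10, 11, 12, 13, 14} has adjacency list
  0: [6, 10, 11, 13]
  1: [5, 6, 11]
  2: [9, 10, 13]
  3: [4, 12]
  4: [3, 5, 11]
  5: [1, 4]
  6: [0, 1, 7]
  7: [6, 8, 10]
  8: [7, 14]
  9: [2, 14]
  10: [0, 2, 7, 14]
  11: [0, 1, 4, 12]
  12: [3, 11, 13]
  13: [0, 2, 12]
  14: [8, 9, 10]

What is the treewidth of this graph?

A width-3 tree decomposition is:
Bags: B1 = {3, 4, 5, 12}  B2 = {4, 5, 11, 12}  B3 = {1, 5, 11, 12}  B4 = {1, 11, 12, 13}  B5 = {0, 1, 11, 13}  B6 = {0, 1, 6, 13}  B7 = {0, 2, 6, 13}  B8 = {0, 2, 6, 10}  B9 = {2, 6, 7, 10}  B10 = {2, 7, 9, 10}  B11 = {7, 9, 10, 14}  B12 = {7, 8, 9, 14}
Tree: B1–B2, B2–B3, B3–B4, B4–B5, B5–B6, B6–B7, B7–B8, B8–B9, B9–B10, B10–B11, B11–B12
Each bag holds 4 vertices, so the decomposition has width 3, which upper-bounds the treewidth. For the lower bound: the 4 vertex sets {3,4,5}, {12}, {11}, {0,1,6,13} are disjoint, each induces a connected subgraph, and every pair is joined by at least one edge of G. Contracting each set to a single vertex therefore yields K_{4} as a minor, and since treewidth is minor-monotone, tw(G) ≥ tw(K_{4}) = 3. Combining the bounds, tw(G) = 3.

3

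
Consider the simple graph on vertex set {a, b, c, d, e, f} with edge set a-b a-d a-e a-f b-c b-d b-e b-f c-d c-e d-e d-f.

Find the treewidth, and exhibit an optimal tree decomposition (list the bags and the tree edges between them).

The largest bag has 4 vertices, giving width 3; this decomposition certifies tw(G) ≤ 3. On the other hand G contains the 4-clique {b, c, d, e}. A clique must lie in a single bag of any decomposition, so no decomposition can have width below 3. The upper and lower bounds meet at 3, so that is the treewidth.

Treewidth 3.
One such decomposition:
Bags: B1 = {a, b, d, f}  B2 = {a, b, d, e}  B3 = {b, c, d, e}
Tree: B1–B2, B2–B3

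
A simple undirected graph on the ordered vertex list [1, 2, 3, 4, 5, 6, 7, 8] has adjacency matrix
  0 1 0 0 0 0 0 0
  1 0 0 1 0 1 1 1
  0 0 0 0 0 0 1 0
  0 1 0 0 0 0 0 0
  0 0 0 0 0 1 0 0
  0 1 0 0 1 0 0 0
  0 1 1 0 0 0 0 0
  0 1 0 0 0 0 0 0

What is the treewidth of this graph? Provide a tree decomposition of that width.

Treewidth 1.
Bags: B1 = {3, 7}  B2 = {2, 7}  B3 = {2, 4}  B4 = {2, 6}  B5 = {1, 2}  B6 = {2, 8}  B7 = {5, 6}
Tree: B1–B2, B2–B3, B3–B4, B2–B5, B2–B6, B4–B7

Each bag holds 2 vertices, so the decomposition has width 1, which upper-bounds the treewidth. Any graph with an edge has treewidth ≥ 1, and G has the edge 7–3. Hence tw(G) = 1 exactly.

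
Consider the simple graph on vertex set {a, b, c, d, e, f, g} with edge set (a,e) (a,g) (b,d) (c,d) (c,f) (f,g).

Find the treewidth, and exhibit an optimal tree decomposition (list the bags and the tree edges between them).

Each bag holds 2 vertices, so the decomposition has width 1, which upper-bounds the treewidth. G has an edge, so its treewidth is at least 1. Therefore the treewidth is 1.

Treewidth 1.
One such decomposition:
Bags: B1 = {c, f}  B2 = {f, g}  B3 = {c, d}  B4 = {b, d}  B5 = {a, g}  B6 = {a, e}
Tree: B1–B2, B1–B3, B3–B4, B2–B5, B5–B6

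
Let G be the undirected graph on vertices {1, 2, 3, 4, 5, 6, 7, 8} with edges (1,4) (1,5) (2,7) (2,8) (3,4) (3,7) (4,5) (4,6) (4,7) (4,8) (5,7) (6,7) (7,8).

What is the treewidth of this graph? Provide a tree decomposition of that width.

Treewidth 2.
One such decomposition:
Bags: B1 = {4, 6, 7}  B2 = {4, 5, 7}  B3 = {1, 4, 5}  B4 = {4, 7, 8}  B5 = {2, 7, 8}  B6 = {3, 4, 7}
Tree: B1–B2, B2–B3, B2–B4, B4–B5, B2–B6

Every bag has size at most 3, so the width is 3 − 1 = 2 and tw(G) ≤ 2. Conversely, {2, 7, 8} is a clique of size 3, and the vertices of any clique must share a bag in every tree decomposition; so some bag has ≥ 3 vertices and tw(G) ≥ 2. Therefore the treewidth is 2.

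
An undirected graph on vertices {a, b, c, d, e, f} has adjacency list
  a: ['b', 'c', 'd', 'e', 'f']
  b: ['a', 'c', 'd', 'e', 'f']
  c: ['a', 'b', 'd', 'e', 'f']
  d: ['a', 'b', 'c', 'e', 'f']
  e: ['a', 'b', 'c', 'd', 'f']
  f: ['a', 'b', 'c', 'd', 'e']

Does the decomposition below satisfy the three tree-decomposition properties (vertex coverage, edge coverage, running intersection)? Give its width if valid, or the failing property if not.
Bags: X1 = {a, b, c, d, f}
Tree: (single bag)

A tree decomposition must satisfy three properties: every vertex lies in some bag; for every edge, both endpoints lie together in some bag; and for every vertex, the bags containing it form a connected subtree. Here vertex e appears in no bag, so the decomposition is invalid.

No — vertex e appears in no bag.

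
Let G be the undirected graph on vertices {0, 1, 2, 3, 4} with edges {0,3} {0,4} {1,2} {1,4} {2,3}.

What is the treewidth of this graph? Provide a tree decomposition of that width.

Treewidth 2.
One optimal decomposition is:
Bags: B1 = {0, 1, 4}  B2 = {0, 1, 2}  B3 = {0, 2, 3}
Tree: B1–B2, B2–B3

The largest bag has 3 vertices, giving width 2; this decomposition certifies tw(G) ≤ 2. Since 0–4–1–2–3–0 is a cycle in G, G is not acyclic. Forests are exactly the graphs of treewidth ≤ 1, so tw(G) ≥ 2. Combining the bounds, tw(G) = 2.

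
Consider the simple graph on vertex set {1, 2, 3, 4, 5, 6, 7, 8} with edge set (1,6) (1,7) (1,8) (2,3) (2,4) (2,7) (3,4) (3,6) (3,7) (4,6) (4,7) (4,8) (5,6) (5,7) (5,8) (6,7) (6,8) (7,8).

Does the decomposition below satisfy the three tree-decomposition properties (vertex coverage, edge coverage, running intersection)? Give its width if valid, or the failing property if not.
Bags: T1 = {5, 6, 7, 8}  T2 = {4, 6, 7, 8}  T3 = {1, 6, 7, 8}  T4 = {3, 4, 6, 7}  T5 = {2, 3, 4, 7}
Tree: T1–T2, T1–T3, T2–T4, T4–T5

Yes; width 3.

Checking the three conditions: (i) the bags cover all of {1, 2, 3, 4, 5, 6, 7, 8}; (ii) for each edge, some bag contains both endpoints; (iii) the bags containing any fixed vertex form a subtree. All hold, so the decomposition is valid with width 4 − 1 = 3.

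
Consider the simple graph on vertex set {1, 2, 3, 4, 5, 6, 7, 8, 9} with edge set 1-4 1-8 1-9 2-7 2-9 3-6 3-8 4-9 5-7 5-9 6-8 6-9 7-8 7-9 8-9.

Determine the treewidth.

2

A width-2 tree decomposition is:
Bags: B1 = {3, 6, 8}  B2 = {6, 8, 9}  B3 = {7, 8, 9}  B4 = {1, 8, 9}  B5 = {2, 7, 9}  B6 = {1, 4, 9}  B7 = {5, 7, 9}
Tree: B1–B2, B2–B3, B3–B4, B3–B5, B4–B6, B3–B7
Every bag has size at most 3, so the width is 3 − 1 = 2 and tw(G) ≤ 2. For the lower bound, the 3 vertices {1, 8, 9} are pairwise adjacent, and any tree decomposition puts a clique entirely inside one bag — forcing width ≥ 2. Hence tw(G) = 2 exactly.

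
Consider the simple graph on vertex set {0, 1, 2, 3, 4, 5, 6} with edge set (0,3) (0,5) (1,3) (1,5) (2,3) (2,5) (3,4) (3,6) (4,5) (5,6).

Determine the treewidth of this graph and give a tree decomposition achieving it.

Treewidth 2.
One optimal decomposition is:
Bags: B1 = {0, 3, 5}  B2 = {2, 3, 5}  B3 = {3, 5, 6}  B4 = {3, 4, 5}  B5 = {1, 3, 5}
Tree: B1–B2, B2–B3, B3–B4, B4–B5

Every bag has size at most 3, so the width is 3 − 1 = 2 and tw(G) ≤ 2. The edges 3–0–5–2–3 form a cycle, so G is not a tree and its treewidth is at least 2. Therefore the treewidth is 2.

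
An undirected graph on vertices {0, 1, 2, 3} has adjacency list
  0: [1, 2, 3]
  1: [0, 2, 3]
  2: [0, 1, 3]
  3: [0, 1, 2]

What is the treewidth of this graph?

3

A width-3 tree decomposition is:
Bags: B1 = {0, 1, 2, 3}
Tree: (single bag)
With just one bag of size 4, the width is 4 − 1 = 3, so tw(G) ≤ 3. Conversely, {0, 1, 2, 3} is a clique of size 4, and the vertices of any clique must share a bag in every tree decomposition; so some bag has ≥ 4 vertices and tw(G) ≥ 3. Hence tw(G) = 3 exactly.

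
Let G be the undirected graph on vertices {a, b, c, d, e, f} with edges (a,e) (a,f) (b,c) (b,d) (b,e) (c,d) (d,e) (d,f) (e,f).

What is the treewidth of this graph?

2

A width-2 tree decomposition is:
Bags: B1 = {b, d, e}  B2 = {d, e, f}  B3 = {b, c, d}  B4 = {a, e, f}
Tree: B1–B2, B1–B3, B2–B4
The largest bag has 3 vertices, giving width 2; this decomposition certifies tw(G) ≤ 2. On the other hand G contains the 3-clique {d, e, f}. A clique must lie in a single bag of any decomposition, so no decomposition can have width below 2. The upper and lower bounds meet at 2, so that is the treewidth.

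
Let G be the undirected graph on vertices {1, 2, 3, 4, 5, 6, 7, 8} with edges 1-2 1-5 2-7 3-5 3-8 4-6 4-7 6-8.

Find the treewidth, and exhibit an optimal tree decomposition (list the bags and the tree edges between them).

Every bag has size at most 3, so the width is 3 − 1 = 2 and tw(G) ≤ 2. The edges 8–3–5–1–2–7–4–6–8 form a cycle, so G is not a tree and its treewidth is at least 2. Therefore the treewidth is 2.

Treewidth 2.
Bags: B1 = {3, 5, 8}  B2 = {1, 5, 8}  B3 = {1, 2, 8}  B4 = {2, 7, 8}  B5 = {4, 7, 8}  B6 = {4, 6, 8}
Tree: B1–B2, B2–B3, B3–B4, B4–B5, B5–B6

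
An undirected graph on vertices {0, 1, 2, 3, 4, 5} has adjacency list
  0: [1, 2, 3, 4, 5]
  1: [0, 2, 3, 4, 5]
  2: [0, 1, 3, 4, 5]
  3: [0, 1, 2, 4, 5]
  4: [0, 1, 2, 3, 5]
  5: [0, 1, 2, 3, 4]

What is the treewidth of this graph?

A width-5 tree decomposition is:
Bags: B1 = {0, 1, 2, 3, 4, 5}
Tree: (single bag)
A single bag containing all 6 vertices is trivially a valid decomposition of width 5. On the other hand G contains the 6-clique {0, 1, 2, 3, 4, 5}. A clique must lie in a single bag of any decomposition, so no decomposition can have width below 5. Combining the bounds, tw(G) = 5.

5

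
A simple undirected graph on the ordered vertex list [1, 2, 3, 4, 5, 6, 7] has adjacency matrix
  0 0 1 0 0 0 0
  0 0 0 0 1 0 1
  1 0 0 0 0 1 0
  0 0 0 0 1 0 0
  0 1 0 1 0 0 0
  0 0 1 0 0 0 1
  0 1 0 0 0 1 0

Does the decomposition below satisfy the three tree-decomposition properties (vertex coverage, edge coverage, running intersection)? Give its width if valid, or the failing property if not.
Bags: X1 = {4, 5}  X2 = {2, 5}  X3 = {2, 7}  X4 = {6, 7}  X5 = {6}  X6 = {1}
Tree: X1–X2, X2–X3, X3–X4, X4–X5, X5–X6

No — vertex 3 appears in no bag.

A tree decomposition must satisfy three properties: every vertex lies in some bag; for every edge, both endpoints lie together in some bag; and for every vertex, the bags containing it form a connected subtree. Here vertex 3 appears in no bag, so the decomposition is invalid.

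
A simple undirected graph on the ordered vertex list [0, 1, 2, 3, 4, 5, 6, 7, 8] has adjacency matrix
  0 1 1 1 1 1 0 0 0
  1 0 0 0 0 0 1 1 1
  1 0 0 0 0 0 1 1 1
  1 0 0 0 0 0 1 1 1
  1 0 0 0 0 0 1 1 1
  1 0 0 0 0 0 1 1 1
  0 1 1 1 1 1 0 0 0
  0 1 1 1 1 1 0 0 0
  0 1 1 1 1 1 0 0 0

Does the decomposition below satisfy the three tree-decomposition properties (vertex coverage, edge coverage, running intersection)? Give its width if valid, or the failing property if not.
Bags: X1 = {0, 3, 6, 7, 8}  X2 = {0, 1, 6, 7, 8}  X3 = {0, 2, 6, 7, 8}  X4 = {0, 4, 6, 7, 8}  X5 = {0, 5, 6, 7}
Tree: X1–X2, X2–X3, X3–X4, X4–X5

No — edge (8,5) lies in no bag.

A tree decomposition must satisfy three properties: every vertex lies in some bag; for every edge, both endpoints lie together in some bag; and for every vertex, the bags containing it form a connected subtree. Here edge (8,5) lies in no bag, so the decomposition is invalid.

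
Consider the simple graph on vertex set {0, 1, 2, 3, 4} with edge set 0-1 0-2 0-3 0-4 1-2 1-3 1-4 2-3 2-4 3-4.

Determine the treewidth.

A width-4 tree decomposition is:
Bags: B1 = {0, 1, 2, 3, 4}
Tree: (single bag)
With just one bag of size 5, the width is 5 − 1 = 4, so tw(G) ≤ 4. On the other hand G contains the 5-clique {0, 1, 2, 3, 4}. A clique must lie in a single bag of any decomposition, so no decomposition can have width below 4. Therefore the treewidth is 4.

4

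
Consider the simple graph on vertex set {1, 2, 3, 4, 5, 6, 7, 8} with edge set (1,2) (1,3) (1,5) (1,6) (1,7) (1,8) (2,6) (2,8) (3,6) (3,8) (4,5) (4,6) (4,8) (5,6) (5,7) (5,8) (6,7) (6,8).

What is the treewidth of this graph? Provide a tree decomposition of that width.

The largest bag has 4 vertices, giving width 3; this decomposition certifies tw(G) ≤ 3. On the other hand G contains the 4-clique {1, 2, 6, 8}. A clique must lie in a single bag of any decomposition, so no decomposition can have width below 3. Therefore the treewidth is 3.

Treewidth 3.
Bags: B1 = {1, 5, 6, 8}  B2 = {4, 5, 6, 8}  B3 = {1, 3, 6, 8}  B4 = {1, 5, 6, 7}  B5 = {1, 2, 6, 8}
Tree: B1–B2, B1–B3, B1–B4, B1–B5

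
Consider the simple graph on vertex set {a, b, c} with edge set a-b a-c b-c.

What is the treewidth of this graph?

A width-2 tree decomposition is:
Bags: B1 = {a, b, c}
Tree: (single bag)
A single bag containing all 3 vertices is trivially a valid decomposition of width 2. Conversely, {a, b, c} is a clique of size 3, and the vertices of any clique must share a bag in every tree decomposition; so some bag has ≥ 3 vertices and tw(G) ≥ 2. Combining the bounds, tw(G) = 2.

2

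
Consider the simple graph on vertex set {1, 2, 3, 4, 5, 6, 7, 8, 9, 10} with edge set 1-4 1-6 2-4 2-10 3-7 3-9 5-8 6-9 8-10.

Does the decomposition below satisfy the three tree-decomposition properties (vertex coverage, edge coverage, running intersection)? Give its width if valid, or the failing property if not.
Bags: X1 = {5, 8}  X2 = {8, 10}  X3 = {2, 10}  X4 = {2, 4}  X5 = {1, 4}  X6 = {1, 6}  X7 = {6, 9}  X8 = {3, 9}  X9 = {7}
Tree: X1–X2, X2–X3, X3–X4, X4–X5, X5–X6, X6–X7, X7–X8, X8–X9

No — edge (3,7) lies in no bag.

A tree decomposition must satisfy three properties: every vertex lies in some bag; for every edge, both endpoints lie together in some bag; and for every vertex, the bags containing it form a connected subtree. Here edge (3,7) lies in no bag, so the decomposition is invalid.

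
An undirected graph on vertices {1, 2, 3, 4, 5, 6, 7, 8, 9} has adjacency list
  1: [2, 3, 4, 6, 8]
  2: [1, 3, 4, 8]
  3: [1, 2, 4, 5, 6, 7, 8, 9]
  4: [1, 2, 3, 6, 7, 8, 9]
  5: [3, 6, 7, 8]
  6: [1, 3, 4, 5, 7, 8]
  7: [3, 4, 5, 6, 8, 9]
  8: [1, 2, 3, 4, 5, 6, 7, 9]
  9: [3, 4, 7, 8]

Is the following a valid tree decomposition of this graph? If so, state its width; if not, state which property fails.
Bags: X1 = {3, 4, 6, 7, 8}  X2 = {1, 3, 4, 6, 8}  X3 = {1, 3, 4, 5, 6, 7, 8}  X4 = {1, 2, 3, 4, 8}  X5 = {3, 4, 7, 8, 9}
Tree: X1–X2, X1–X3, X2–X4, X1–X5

A tree decomposition must satisfy three properties: every vertex lies in some bag; for every edge, both endpoints lie together in some bag; and for every vertex, the bags containing it form a connected subtree. Here bags containing vertex 1 are not connected in the tree, so the decomposition is invalid.

No — bags containing vertex 1 are not connected in the tree.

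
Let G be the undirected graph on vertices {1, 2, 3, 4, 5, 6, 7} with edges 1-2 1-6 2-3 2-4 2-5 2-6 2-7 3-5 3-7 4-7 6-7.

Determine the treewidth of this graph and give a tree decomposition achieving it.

Each bag holds 3 vertices, so the decomposition has width 2, which upper-bounds the treewidth. Conversely, {1, 2, 6} is a clique of size 3, and the vertices of any clique must share a bag in every tree decomposition; so some bag has ≥ 3 vertices and tw(G) ≥ 2. Hence tw(G) = 2 exactly.

Treewidth 2.
Bags: B1 = {2, 6, 7}  B2 = {2, 4, 7}  B3 = {2, 3, 7}  B4 = {2, 3, 5}  B5 = {1, 2, 6}
Tree: B1–B2, B1–B3, B3–B4, B1–B5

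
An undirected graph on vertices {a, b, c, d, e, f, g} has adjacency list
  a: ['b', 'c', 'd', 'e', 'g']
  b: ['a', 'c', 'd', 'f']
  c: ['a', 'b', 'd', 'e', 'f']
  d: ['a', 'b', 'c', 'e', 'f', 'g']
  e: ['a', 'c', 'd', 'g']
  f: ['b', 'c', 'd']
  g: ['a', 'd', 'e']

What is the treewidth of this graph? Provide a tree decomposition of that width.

Treewidth 3.
One such decomposition:
Bags: B1 = {b, c, d, f}  B2 = {a, b, c, d}  B3 = {a, c, d, e}  B4 = {a, d, e, g}
Tree: B1–B2, B2–B3, B3–B4

Every bag has size at most 4, so the width is 4 − 1 = 3 and tw(G) ≤ 3. Conversely, {a, d, e, g} is a clique of size 4, and the vertices of any clique must share a bag in every tree decomposition; so some bag has ≥ 4 vertices and tw(G) ≥ 3. Combining the bounds, tw(G) = 3.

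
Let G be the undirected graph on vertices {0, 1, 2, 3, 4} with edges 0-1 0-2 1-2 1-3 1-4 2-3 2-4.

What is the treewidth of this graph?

2

A width-2 tree decomposition is:
Bags: B1 = {1, 2, 4}  B2 = {1, 2, 3}  B3 = {0, 1, 2}
Tree: B1–B2, B1–B3
The largest bag has 3 vertices, giving width 2; this decomposition certifies tw(G) ≤ 2. Conversely, {0, 1, 2} is a clique of size 3, and the vertices of any clique must share a bag in every tree decomposition; so some bag has ≥ 3 vertices and tw(G) ≥ 2. Combining the bounds, tw(G) = 2.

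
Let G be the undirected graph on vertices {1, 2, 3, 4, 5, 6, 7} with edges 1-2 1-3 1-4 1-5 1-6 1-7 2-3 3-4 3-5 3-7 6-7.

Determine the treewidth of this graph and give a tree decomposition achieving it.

Treewidth 2.
One such decomposition:
Bags: B1 = {1, 3, 5}  B2 = {1, 3, 7}  B3 = {1, 3, 4}  B4 = {1, 6, 7}  B5 = {1, 2, 3}
Tree: B1–B2, B1–B3, B2–B4, B3–B5

The largest bag has 3 vertices, giving width 2; this decomposition certifies tw(G) ≤ 2. For the lower bound, the 3 vertices {1, 2, 3} are pairwise adjacent, and any tree decomposition puts a clique entirely inside one bag — forcing width ≥ 2. The upper and lower bounds meet at 2, so that is the treewidth.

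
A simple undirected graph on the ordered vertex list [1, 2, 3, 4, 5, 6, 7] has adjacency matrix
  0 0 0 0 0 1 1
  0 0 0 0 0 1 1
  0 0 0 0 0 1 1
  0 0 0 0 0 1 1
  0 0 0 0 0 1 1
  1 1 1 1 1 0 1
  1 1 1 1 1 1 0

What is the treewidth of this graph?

A width-2 tree decomposition is:
Bags: B1 = {1, 6, 7}  B2 = {5, 6, 7}  B3 = {3, 6, 7}  B4 = {4, 6, 7}  B5 = {2, 6, 7}
Tree: B1–B2, B1–B3, B3–B4, B2–B5
The largest bag has 3 vertices, giving width 2; this decomposition certifies tw(G) ≤ 2. Conversely, {1, 6, 7} is a clique of size 3, and the vertices of any clique must share a bag in every tree decomposition; so some bag has ≥ 3 vertices and tw(G) ≥ 2. Combining the bounds, tw(G) = 2.

2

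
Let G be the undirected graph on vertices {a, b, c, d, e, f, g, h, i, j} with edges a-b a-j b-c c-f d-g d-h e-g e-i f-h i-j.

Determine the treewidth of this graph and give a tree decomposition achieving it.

Treewidth 2.
One such decomposition:
Bags: B1 = {b, c, f}  B2 = {a, b, f}  B3 = {a, f, j}  B4 = {f, i, j}  B5 = {e, f, i}  B6 = {e, f, g}  B7 = {d, f, g}  B8 = {d, f, h}
Tree: B1–B2, B2–B3, B3–B4, B4–B5, B5–B6, B6–B7, B7–B8

Every bag has size at most 3, so the width is 3 − 1 = 2 and tw(G) ≤ 2. The edges f–c–b–a–j–i–e–g–d–h–f form a cycle, so G is not a tree and its treewidth is at least 2. Hence tw(G) = 2 exactly.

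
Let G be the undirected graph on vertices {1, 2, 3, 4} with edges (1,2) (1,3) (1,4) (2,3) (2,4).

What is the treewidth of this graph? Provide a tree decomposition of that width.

Treewidth 2.
One such decomposition:
Bags: B1 = {1, 2, 4}  B2 = {1, 2, 3}
Tree: B1–B2

Each bag holds 3 vertices, so the decomposition has width 2, which upper-bounds the treewidth. On the other hand G contains the 3-clique {1, 2, 3}. A clique must lie in a single bag of any decomposition, so no decomposition can have width below 2. Combining the bounds, tw(G) = 2.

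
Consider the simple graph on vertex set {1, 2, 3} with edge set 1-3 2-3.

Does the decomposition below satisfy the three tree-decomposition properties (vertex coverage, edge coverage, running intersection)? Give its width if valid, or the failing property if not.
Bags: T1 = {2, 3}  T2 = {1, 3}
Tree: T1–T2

Checking the three conditions: (i) the bags cover all of {1, 2, 3}; (ii) for each edge, some bag contains both endpoints; (iii) the bags containing any fixed vertex form a subtree. All hold, so the decomposition is valid with width 2 − 1 = 1.

Yes; width 1.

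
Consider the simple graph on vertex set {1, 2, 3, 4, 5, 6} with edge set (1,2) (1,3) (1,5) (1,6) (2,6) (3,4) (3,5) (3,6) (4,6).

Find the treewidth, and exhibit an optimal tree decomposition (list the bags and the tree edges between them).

The largest bag has 3 vertices, giving width 2; this decomposition certifies tw(G) ≤ 2. On the other hand G contains the 3-clique {1, 2, 6}. A clique must lie in a single bag of any decomposition, so no decomposition can have width below 2. Hence tw(G) = 2 exactly.

Treewidth 2.
Bags: B1 = {1, 3, 6}  B2 = {1, 2, 6}  B3 = {1, 3, 5}  B4 = {3, 4, 6}
Tree: B1–B2, B1–B3, B1–B4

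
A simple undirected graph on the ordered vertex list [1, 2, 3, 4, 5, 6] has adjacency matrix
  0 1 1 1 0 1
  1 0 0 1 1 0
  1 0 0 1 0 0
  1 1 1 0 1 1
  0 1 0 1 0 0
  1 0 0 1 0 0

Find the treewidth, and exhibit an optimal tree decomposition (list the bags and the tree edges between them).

Treewidth 2.
One optimal decomposition is:
Bags: B1 = {1, 2, 4}  B2 = {2, 4, 5}  B3 = {1, 4, 6}  B4 = {1, 3, 4}
Tree: B1–B2, B1–B3, B1–B4

Each bag holds 3 vertices, so the decomposition has width 2, which upper-bounds the treewidth. On the other hand G contains the 3-clique {1, 2, 4}. A clique must lie in a single bag of any decomposition, so no decomposition can have width below 2. Therefore the treewidth is 2.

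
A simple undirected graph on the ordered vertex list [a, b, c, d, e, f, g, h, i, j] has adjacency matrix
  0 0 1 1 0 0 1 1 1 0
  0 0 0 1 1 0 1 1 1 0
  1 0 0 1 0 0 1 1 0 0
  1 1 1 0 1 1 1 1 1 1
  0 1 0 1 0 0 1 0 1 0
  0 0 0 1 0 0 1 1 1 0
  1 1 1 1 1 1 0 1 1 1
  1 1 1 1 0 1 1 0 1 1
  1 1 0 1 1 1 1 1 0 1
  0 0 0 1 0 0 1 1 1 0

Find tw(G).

4

A width-4 tree decomposition is:
Bags: B1 = {b, d, g, h, i}  B2 = {d, g, h, i, j}  B3 = {a, d, g, h, i}  B4 = {b, d, e, g, i}  B5 = {a, c, d, g, h}  B6 = {d, f, g, h, i}
Tree: B1–B2, B2–B3, B1–B4, B3–B5, B1–B6
Every bag has size at most 5, so the width is 5 − 1 = 4 and tw(G) ≤ 4. On the other hand G contains the 5-clique {b, d, e, g, i}. A clique must lie in a single bag of any decomposition, so no decomposition can have width below 4. The upper and lower bounds meet at 4, so that is the treewidth.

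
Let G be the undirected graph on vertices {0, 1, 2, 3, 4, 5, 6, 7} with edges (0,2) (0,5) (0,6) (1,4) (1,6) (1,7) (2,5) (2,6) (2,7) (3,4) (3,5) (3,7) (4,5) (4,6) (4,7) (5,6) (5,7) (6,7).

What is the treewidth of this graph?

3

A width-3 tree decomposition is:
Bags: B1 = {4, 5, 6, 7}  B2 = {2, 5, 6, 7}  B3 = {3, 4, 5, 7}  B4 = {0, 2, 5, 6}  B5 = {1, 4, 6, 7}
Tree: B1–B2, B1–B3, B2–B4, B1–B5
Each bag holds 4 vertices, so the decomposition has width 3, which upper-bounds the treewidth. On the other hand G contains the 4-clique {1, 4, 6, 7}. A clique must lie in a single bag of any decomposition, so no decomposition can have width below 3. Therefore the treewidth is 3.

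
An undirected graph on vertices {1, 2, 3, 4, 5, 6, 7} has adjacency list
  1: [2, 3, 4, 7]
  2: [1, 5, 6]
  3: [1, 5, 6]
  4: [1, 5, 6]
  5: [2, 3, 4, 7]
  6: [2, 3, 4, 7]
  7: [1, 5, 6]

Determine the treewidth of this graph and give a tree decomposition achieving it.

Each bag holds 4 vertices, so the decomposition has width 3, which upper-bounds the treewidth. For the lower bound: the 4 vertex sets {1,7}, {3,5}, {6}, {4} are disjoint, each induces a connected subgraph, and every pair is joined by at least one edge of G. Contracting each set to a single vertex therefore yields K_{4} as a minor, and since treewidth is minor-monotone, tw(G) ≥ tw(K_{4}) = 3. Therefore the treewidth is 3.

Treewidth 3.
One optimal decomposition is:
Bags: B1 = {1, 5, 6, 7}  B2 = {1, 3, 5, 6}  B3 = {1, 4, 5, 6}  B4 = {1, 2, 5, 6}
Tree: B1–B2, B2–B3, B3–B4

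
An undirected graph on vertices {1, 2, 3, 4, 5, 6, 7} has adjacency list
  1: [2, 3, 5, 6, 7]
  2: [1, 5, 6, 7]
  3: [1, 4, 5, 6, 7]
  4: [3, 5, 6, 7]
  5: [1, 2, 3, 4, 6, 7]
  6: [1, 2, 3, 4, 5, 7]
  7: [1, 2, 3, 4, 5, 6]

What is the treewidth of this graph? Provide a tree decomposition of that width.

Treewidth 4.
One such decomposition:
Bags: B1 = {1, 2, 5, 6, 7}  B2 = {1, 3, 5, 6, 7}  B3 = {3, 4, 5, 6, 7}
Tree: B1–B2, B2–B3

Each bag holds 5 vertices, so the decomposition has width 4, which upper-bounds the treewidth. Conversely, {1, 2, 5, 6, 7} is a clique of size 5, and the vertices of any clique must share a bag in every tree decomposition; so some bag has ≥ 5 vertices and tw(G) ≥ 4. Therefore the treewidth is 4.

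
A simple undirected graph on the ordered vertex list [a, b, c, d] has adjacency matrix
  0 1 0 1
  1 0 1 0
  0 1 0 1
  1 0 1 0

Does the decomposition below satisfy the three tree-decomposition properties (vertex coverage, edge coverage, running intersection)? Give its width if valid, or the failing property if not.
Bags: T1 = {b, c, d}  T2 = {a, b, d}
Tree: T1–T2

Checking the three conditions: (i) the bags cover all of {a, b, c, d}; (ii) for each edge, some bag contains both endpoints; (iii) the bags containing any fixed vertex form a subtree. All hold, so the decomposition is valid with width 3 − 1 = 2.

Yes; width 2.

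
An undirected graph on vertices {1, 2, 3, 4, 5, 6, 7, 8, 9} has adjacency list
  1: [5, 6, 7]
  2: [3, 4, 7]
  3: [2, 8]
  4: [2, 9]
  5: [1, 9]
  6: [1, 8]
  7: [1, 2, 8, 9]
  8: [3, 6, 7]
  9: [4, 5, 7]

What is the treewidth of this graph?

3

A width-3 tree decomposition is:
Bags: B1 = {1, 4, 5, 9}  B2 = {1, 4, 7, 9}  B3 = {1, 2, 4, 7}  B4 = {1, 2, 6, 7}  B5 = {2, 6, 7, 8}  B6 = {2, 3, 6, 8}
Tree: B1–B2, B2–B3, B3–B4, B4–B5, B5–B6
Each bag holds 4 vertices, so the decomposition has width 3, which upper-bounds the treewidth. For the lower bound: the 4 vertex sets {4,5,9}, {1}, {7}, {2,3,6,8} are disjoint, each induces a connected subgraph, and every pair is joined by at least one edge of G. Contracting each set to a single vertex therefore yields K_{4} as a minor, and since treewidth is minor-monotone, tw(G) ≥ tw(K_{4}) = 3. The upper and lower bounds meet at 3, so that is the treewidth.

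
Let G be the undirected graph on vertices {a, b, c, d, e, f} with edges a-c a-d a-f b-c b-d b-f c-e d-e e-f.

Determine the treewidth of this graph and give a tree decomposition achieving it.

Each bag holds 4 vertices, so the decomposition has width 3, which upper-bounds the treewidth. For the lower bound: the 4 vertex sets {d,e}, {b,f}, {a}, {c} are disjoint, each induces a connected subgraph, and every pair is joined by at least one edge of G. Contracting each set to a single vertex therefore yields K_{4} as a minor, and since treewidth is minor-monotone, tw(G) ≥ tw(K_{4}) = 3. Therefore the treewidth is 3.

Treewidth 3.
One such decomposition:
Bags: B1 = {a, b, d, e}  B2 = {a, b, e, f}  B3 = {a, b, c, e}
Tree: B1–B2, B2–B3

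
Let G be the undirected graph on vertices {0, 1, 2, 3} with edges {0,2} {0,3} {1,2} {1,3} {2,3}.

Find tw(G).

A width-2 tree decomposition is:
Bags: B1 = {0, 2, 3}  B2 = {1, 2, 3}
Tree: B1–B2
Every bag has size at most 3, so the width is 3 − 1 = 2 and tw(G) ≤ 2. Conversely, {0, 2, 3} is a clique of size 3, and the vertices of any clique must share a bag in every tree decomposition; so some bag has ≥ 3 vertices and tw(G) ≥ 2. Combining the bounds, tw(G) = 2.

2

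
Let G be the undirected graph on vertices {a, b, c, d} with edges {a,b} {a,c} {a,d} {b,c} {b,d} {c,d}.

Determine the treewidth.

3

A width-3 tree decomposition is:
Bags: B1 = {a, b, c, d}
Tree: (single bag)
With just one bag of size 4, the width is 4 − 1 = 3, so tw(G) ≤ 3. On the other hand G contains the 4-clique {a, b, c, d}. A clique must lie in a single bag of any decomposition, so no decomposition can have width below 3. Combining the bounds, tw(G) = 3.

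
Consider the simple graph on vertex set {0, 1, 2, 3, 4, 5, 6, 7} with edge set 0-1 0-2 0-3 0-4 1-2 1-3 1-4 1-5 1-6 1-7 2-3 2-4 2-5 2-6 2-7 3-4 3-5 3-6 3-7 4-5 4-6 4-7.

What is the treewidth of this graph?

A width-4 tree decomposition is:
Bags: B1 = {1, 2, 3, 4, 7}  B2 = {1, 2, 3, 4, 5}  B3 = {0, 1, 2, 3, 4}  B4 = {1, 2, 3, 4, 6}
Tree: B1–B2, B2–B3, B3–B4
Every bag has size at most 5, so the width is 5 − 1 = 4 and tw(G) ≤ 4. On the other hand G contains the 5-clique {0, 1, 2, 3, 4}. A clique must lie in a single bag of any decomposition, so no decomposition can have width below 4. Hence tw(G) = 4 exactly.

4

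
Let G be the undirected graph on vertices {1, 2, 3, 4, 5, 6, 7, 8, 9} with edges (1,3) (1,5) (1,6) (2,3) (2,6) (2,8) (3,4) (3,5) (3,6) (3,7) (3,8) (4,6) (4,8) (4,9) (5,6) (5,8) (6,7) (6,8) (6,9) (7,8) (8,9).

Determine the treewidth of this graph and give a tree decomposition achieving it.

Treewidth 3.
Bags: B1 = {3, 5, 6, 8}  B2 = {3, 4, 6, 8}  B3 = {1, 3, 5, 6}  B4 = {3, 6, 7, 8}  B5 = {4, 6, 8, 9}  B6 = {2, 3, 6, 8}
Tree: B1–B2, B1–B3, B1–B4, B2–B5, B2–B6

The largest bag has 4 vertices, giving width 3; this decomposition certifies tw(G) ≤ 3. For the lower bound, the 4 vertices {4, 6, 8, 9} are pairwise adjacent, and any tree decomposition puts a clique entirely inside one bag — forcing width ≥ 3. Hence tw(G) = 3 exactly.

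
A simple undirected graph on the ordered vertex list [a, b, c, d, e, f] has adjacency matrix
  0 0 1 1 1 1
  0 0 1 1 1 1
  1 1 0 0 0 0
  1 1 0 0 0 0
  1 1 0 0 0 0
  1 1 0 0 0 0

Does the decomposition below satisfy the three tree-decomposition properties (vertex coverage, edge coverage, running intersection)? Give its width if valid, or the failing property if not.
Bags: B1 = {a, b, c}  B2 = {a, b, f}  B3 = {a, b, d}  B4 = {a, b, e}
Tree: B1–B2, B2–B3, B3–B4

Yes; width 2.

Checking the three conditions: (i) the bags cover all of {a, b, c, d, e, f}; (ii) for each edge, some bag contains both endpoints; (iii) the bags containing any fixed vertex form a subtree. All hold, so the decomposition is valid with width 3 − 1 = 2.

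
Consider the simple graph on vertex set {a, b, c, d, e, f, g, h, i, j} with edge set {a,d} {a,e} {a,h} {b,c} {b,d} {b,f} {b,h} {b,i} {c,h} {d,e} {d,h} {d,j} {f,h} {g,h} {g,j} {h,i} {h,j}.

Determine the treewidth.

2

A width-2 tree decomposition is:
Bags: B1 = {b, d, h}  B2 = {d, h, j}  B3 = {b, c, h}  B4 = {g, h, j}  B5 = {a, d, h}  B6 = {b, f, h}  B7 = {b, h, i}  B8 = {a, d, e}
Tree: B1–B2, B1–B3, B2–B4, B2–B5, B1–B6, B3–B7, B5–B8
Every bag has size at most 3, so the width is 3 − 1 = 2 and tw(G) ≤ 2. On the other hand G contains the 3-clique {a, d, e}. A clique must lie in a single bag of any decomposition, so no decomposition can have width below 2. Combining the bounds, tw(G) = 2.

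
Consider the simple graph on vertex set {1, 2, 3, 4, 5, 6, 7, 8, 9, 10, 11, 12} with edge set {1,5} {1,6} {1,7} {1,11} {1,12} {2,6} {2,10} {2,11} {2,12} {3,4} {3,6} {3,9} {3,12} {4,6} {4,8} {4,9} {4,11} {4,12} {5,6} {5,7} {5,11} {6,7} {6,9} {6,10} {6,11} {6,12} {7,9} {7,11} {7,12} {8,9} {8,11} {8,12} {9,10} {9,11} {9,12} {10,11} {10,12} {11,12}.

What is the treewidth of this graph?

A width-4 tree decomposition is:
Bags: B1 = {6, 9, 10, 11, 12}  B2 = {4, 6, 9, 11, 12}  B3 = {4, 8, 9, 11, 12}  B4 = {6, 7, 9, 11, 12}  B5 = {1, 6, 7, 11, 12}  B6 = {1, 5, 6, 7, 11}  B7 = {2, 6, 10, 11, 12}  B8 = {3, 4, 6, 9, 12}
Tree: B1–B2, B2–B3, B2–B4, B4–B5, B5–B6, B1–B7, B2–B8
Each bag holds 5 vertices, so the decomposition has width 4, which upper-bounds the treewidth. For the lower bound, the 5 vertices {4, 8, 9, 11, 12} are pairwise adjacent, and any tree decomposition puts a clique entirely inside one bag — forcing width ≥ 4. The upper and lower bounds meet at 4, so that is the treewidth.

4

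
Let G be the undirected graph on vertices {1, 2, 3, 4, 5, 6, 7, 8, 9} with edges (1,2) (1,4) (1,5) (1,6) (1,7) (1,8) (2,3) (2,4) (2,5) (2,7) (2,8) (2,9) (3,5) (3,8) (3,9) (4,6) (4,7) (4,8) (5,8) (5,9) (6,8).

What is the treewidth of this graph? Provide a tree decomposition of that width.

Treewidth 3.
Bags: B1 = {1, 2, 4, 7}  B2 = {1, 2, 4, 8}  B3 = {1, 2, 5, 8}  B4 = {1, 4, 6, 8}  B5 = {2, 3, 5, 8}  B6 = {2, 3, 5, 9}
Tree: B1–B2, B2–B3, B2–B4, B3–B5, B5–B6

The largest bag has 4 vertices, giving width 3; this decomposition certifies tw(G) ≤ 3. On the other hand G contains the 4-clique {1, 2, 4, 8}. A clique must lie in a single bag of any decomposition, so no decomposition can have width below 3. Hence tw(G) = 3 exactly.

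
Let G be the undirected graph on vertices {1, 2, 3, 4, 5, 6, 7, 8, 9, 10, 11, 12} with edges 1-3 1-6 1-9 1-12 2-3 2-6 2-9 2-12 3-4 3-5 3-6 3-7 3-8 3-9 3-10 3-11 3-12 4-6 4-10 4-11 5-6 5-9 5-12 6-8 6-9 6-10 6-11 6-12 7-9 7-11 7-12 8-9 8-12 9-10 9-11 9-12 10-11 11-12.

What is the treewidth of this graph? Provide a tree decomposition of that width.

Treewidth 4.
One such decomposition:
Bags: B1 = {3, 6, 9, 11, 12}  B2 = {3, 6, 9, 10, 11}  B3 = {3, 5, 6, 9, 12}  B4 = {3, 4, 6, 10, 11}  B5 = {3, 6, 8, 9, 12}  B6 = {3, 7, 9, 11, 12}  B7 = {2, 3, 6, 9, 12}  B8 = {1, 3, 6, 9, 12}
Tree: B1–B2, B1–B3, B2–B4, B3–B5, B1–B6, B1–B7, B3–B8

Each bag holds 5 vertices, so the decomposition has width 4, which upper-bounds the treewidth. Conversely, {3, 6, 9, 10, 11} is a clique of size 5, and the vertices of any clique must share a bag in every tree decomposition; so some bag has ≥ 5 vertices and tw(G) ≥ 4. Hence tw(G) = 4 exactly.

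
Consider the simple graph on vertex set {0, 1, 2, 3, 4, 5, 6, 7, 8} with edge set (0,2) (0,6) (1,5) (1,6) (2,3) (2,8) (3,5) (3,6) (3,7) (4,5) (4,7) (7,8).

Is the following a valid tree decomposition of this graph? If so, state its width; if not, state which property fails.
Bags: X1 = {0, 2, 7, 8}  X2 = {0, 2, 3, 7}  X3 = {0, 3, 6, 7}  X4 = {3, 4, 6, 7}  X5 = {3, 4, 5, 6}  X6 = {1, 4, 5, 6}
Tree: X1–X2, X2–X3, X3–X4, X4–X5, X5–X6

Checking the three conditions: (i) the bags cover all of {0, 1, 2, 3, 4, 5, 6, 7, 8}; (ii) for each edge, some bag contains both endpoints; (iii) the bags containing any fixed vertex form a subtree. All hold, so the decomposition is valid with width 4 − 1 = 3.

Yes; width 3.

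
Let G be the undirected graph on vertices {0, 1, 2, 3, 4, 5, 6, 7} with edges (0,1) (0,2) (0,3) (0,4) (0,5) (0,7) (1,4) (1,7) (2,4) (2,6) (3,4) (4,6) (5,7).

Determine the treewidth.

2

A width-2 tree decomposition is:
Bags: B1 = {2, 4, 6}  B2 = {0, 2, 4}  B3 = {0, 1, 4}  B4 = {0, 3, 4}  B5 = {0, 1, 7}  B6 = {0, 5, 7}
Tree: B1–B2, B2–B3, B2–B4, B3–B5, B5–B6
The largest bag has 3 vertices, giving width 2; this decomposition certifies tw(G) ≤ 2. Conversely, {0, 1, 4} is a clique of size 3, and the vertices of any clique must share a bag in every tree decomposition; so some bag has ≥ 3 vertices and tw(G) ≥ 2. Combining the bounds, tw(G) = 2.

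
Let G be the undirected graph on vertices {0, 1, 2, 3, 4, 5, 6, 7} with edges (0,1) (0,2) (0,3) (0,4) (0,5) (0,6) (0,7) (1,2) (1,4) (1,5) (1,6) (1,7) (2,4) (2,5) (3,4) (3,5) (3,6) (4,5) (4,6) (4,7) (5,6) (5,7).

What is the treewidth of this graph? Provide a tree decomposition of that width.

Treewidth 4.
One such decomposition:
Bags: B1 = {0, 3, 4, 5, 6}  B2 = {0, 1, 4, 5, 6}  B3 = {0, 1, 4, 5, 7}  B4 = {0, 1, 2, 4, 5}
Tree: B1–B2, B2–B3, B2–B4

Every bag has size at most 5, so the width is 5 − 1 = 4 and tw(G) ≤ 4. On the other hand G contains the 5-clique {0, 1, 2, 4, 5}. A clique must lie in a single bag of any decomposition, so no decomposition can have width below 4. The upper and lower bounds meet at 4, so that is the treewidth.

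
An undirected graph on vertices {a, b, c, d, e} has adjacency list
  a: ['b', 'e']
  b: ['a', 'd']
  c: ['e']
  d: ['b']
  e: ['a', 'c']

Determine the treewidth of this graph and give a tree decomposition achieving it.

The largest bag has 2 vertices, giving width 1; this decomposition certifies tw(G) ≤ 1. Since G has at least one edge (e.g. c–e), it is not an edgeless graph, so tw(G) ≥ 1. The upper and lower bounds meet at 1, so that is the treewidth.

Treewidth 1.
Bags: B1 = {c, e}  B2 = {a, e}  B3 = {a, b}  B4 = {b, d}
Tree: B1–B2, B2–B3, B3–B4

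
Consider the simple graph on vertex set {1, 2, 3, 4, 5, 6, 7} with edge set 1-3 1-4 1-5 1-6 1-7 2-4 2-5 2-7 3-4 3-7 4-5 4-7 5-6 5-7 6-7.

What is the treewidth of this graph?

A width-3 tree decomposition is:
Bags: B1 = {1, 5, 6, 7}  B2 = {1, 4, 5, 7}  B3 = {1, 3, 4, 7}  B4 = {2, 4, 5, 7}
Tree: B1–B2, B2–B3, B2–B4
Each bag holds 4 vertices, so the decomposition has width 3, which upper-bounds the treewidth. For the lower bound, the 4 vertices {1, 3, 4, 7} are pairwise adjacent, and any tree decomposition puts a clique entirely inside one bag — forcing width ≥ 3. Hence tw(G) = 3 exactly.

3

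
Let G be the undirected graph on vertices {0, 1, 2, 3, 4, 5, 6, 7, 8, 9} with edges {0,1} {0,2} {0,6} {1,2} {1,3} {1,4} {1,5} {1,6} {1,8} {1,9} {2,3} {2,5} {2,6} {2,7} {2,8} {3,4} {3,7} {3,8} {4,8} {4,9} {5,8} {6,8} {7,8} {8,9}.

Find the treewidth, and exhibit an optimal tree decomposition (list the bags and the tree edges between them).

Every bag has size at most 4, so the width is 4 − 1 = 3 and tw(G) ≤ 3. Conversely, {0, 1, 2, 6} is a clique of size 4, and the vertices of any clique must share a bag in every tree decomposition; so some bag has ≥ 4 vertices and tw(G) ≥ 3. The upper and lower bounds meet at 3, so that is the treewidth.

Treewidth 3.
One optimal decomposition is:
Bags: B1 = {1, 3, 4, 8}  B2 = {1, 2, 3, 8}  B3 = {1, 2, 6, 8}  B4 = {1, 4, 8, 9}  B5 = {1, 2, 5, 8}  B6 = {2, 3, 7, 8}  B7 = {0, 1, 2, 6}
Tree: B1–B2, B2–B3, B1–B4, B3–B5, B2–B6, B3–B7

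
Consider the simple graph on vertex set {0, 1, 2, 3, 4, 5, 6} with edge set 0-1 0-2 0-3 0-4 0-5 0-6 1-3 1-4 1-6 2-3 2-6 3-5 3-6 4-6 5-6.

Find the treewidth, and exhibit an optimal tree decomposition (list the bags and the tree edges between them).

Each bag holds 4 vertices, so the decomposition has width 3, which upper-bounds the treewidth. On the other hand G contains the 4-clique {0, 1, 3, 6}. A clique must lie in a single bag of any decomposition, so no decomposition can have width below 3. Hence tw(G) = 3 exactly.

Treewidth 3.
One optimal decomposition is:
Bags: B1 = {0, 2, 3, 6}  B2 = {0, 1, 3, 6}  B3 = {0, 3, 5, 6}  B4 = {0, 1, 4, 6}
Tree: B1–B2, B2–B3, B2–B4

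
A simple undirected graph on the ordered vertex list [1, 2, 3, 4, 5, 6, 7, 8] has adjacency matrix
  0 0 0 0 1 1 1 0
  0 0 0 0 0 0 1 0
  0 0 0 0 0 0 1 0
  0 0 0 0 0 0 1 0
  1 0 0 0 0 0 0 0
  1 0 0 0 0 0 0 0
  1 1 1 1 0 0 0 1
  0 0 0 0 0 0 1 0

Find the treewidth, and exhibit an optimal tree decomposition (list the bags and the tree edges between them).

Treewidth 1.
One optimal decomposition is:
Bags: B1 = {1, 7}  B2 = {2, 7}  B3 = {4, 7}  B4 = {1, 5}  B5 = {1, 6}  B6 = {3, 7}  B7 = {7, 8}
Tree: B1–B2, B1–B3, B1–B4, B4–B5, B2–B6, B3–B7

The largest bag has 2 vertices, giving width 1; this decomposition certifies tw(G) ≤ 1. Any graph with an edge has treewidth ≥ 1, and G has the edge 1–7. Combining the bounds, tw(G) = 1.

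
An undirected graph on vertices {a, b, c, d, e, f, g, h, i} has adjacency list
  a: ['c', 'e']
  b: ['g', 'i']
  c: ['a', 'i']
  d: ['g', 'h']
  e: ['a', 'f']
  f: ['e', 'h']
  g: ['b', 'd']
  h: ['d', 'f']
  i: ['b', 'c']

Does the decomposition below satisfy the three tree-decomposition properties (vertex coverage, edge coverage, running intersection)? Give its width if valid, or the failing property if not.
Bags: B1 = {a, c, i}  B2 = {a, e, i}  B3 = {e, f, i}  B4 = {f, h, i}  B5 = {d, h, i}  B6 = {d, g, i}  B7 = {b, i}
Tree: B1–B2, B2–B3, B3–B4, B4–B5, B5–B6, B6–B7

A tree decomposition must satisfy three properties: every vertex lies in some bag; for every edge, both endpoints lie together in some bag; and for every vertex, the bags containing it form a connected subtree. Here edge (g,b) lies in no bag, so the decomposition is invalid.

No — edge (g,b) lies in no bag.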